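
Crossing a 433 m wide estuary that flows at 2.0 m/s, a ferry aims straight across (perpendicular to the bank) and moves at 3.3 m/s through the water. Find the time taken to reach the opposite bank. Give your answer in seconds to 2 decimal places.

The component of the ferry's velocity perpendicular to the bank is 3.3 m/s.
The flow acts along the bank and has no component across it.
Time = 433 / 3.300 = 131.212 s.

131.21 s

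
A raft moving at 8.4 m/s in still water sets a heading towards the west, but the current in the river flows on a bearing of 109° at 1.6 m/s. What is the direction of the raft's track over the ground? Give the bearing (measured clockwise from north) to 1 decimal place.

265.7°

Taking east as x and north as y: velocity relative to the water = (-8.400, 0.000) m/s; the water relative to ground = (1.513, -0.521) m/s.
Velocity relative to ground = (-8.400, 0.000) + (1.513, -0.521) = (-6.887, -0.521) m/s.
Bearing = atan2(-6.89, -0.52) = 265.67° clockwise from north.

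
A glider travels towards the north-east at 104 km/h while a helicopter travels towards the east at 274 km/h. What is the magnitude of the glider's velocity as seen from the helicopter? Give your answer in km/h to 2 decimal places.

Taking east as x and north as y: glider velocity = (73.539, 73.539) km/h; helicopter velocity = (274.000, 0.000) km/h.
Velocity of glider relative to helicopter = (73.539, 73.539) − (274.000, 0.000) = (-200.461, 73.539) km/h.
Magnitude = |(-200.461, 73.539)| = 213.524 km/h.

213.52 km/h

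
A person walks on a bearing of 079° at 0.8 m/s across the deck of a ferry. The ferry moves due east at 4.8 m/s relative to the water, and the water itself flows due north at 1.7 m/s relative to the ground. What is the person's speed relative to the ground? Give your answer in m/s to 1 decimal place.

5.9 m/s

In east/north components (m/s): person relative to ferry = (0.785, 0.153); ferry relative to water = (4.800, 0.000); water relative to ground = (0.000, 1.700).
Sum = (5.585, 1.853) m/s.
Speed = |(5.585, 1.853)| = 5.885 m/s.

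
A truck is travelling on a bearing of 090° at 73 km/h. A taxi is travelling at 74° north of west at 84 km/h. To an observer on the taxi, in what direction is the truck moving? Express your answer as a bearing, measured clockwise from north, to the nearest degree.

Taking east as x and north as y: truck velocity = (73.000, 0.000) km/h; taxi velocity = (-23.154, 80.746) km/h.
Velocity of truck relative to taxi = (73.000, 0.000) − (-23.154, 80.746) = (96.154, -80.746) km/h.
Bearing = atan2(96.15, -80.75) = 130.02° clockwise from north.

130°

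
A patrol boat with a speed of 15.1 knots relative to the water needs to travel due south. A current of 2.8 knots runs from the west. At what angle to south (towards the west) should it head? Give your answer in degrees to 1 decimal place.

The current pushes perpendicular to the desired track; the heading must have a component into the current equal to 2.8 knots: 15.1 sin θ = 2.8.
sin θ = 0.1854, so θ = 10.686°.

10.7°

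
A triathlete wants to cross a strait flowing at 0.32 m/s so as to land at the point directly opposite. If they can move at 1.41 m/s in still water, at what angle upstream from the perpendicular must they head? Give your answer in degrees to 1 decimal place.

13.1°

To cancel the current, the upstream component of the triathlete's velocity must equal the flow: 1.41 sin θ = 0.32.
sin θ = 0.32 / 1.41 = 0.2270.
θ = arcsin(0.2270) = 13.118°.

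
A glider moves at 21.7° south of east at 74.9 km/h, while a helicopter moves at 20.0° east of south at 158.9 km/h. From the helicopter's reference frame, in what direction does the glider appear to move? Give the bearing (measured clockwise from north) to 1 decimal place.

007.1°

Taking east as x and north as y: glider velocity = (69.592, -27.694) km/h; helicopter velocity = (54.347, -149.317) km/h.
Velocity of glider relative to helicopter = (69.592, -27.694) − (54.347, -149.317) = (15.245, 121.623) km/h.
Bearing = atan2(15.25, 121.62) = 7.14° clockwise from north.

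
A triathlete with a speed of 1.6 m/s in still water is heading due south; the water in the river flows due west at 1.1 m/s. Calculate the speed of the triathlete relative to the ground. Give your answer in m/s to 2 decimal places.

Taking east as x and north as y: velocity relative to the water = (0.000, -1.600) m/s; the water relative to ground = (-1.100, 0.000) m/s.
Velocity relative to ground = (0.000, -1.600) + (-1.100, 0.000) = (-1.100, -1.600) m/s.
Speed = |(-1.100, -1.600)| = 1.942 m/s.

1.94 m/s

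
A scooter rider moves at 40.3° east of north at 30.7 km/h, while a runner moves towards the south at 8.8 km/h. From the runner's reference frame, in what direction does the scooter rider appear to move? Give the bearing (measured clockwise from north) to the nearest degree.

Taking east as x and north as y: scooter rider velocity = (19.856, 23.414) km/h; runner velocity = (0.000, -8.800) km/h.
Velocity of scooter rider relative to runner = (19.856, 23.414) − (0.000, -8.800) = (19.856, 32.214) km/h.
Bearing = atan2(19.86, 32.21) = 31.65° clockwise from north.

032°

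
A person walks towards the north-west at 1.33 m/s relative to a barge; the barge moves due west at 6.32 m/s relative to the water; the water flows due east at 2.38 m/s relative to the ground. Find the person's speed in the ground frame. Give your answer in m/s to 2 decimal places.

4.97 m/s

In east/north components (m/s): person relative to barge = (-0.940, 0.940); barge relative to water = (-6.320, 0.000); water relative to ground = (2.380, 0.000).
Sum = (-4.880, 0.940) m/s.
Speed = |(-4.880, 0.940)| = 4.970 m/s.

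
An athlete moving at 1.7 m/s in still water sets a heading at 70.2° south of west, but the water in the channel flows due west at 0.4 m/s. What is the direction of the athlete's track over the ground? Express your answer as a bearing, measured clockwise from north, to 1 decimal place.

211.4°

Taking east as x and north as y: velocity relative to the water = (-0.576, -1.599) m/s; the water relative to ground = (-0.400, 0.000) m/s.
Velocity relative to ground = (-0.576, -1.599) + (-0.400, 0.000) = (-0.976, -1.599) m/s.
Bearing = atan2(-0.98, -1.60) = 211.39° clockwise from north.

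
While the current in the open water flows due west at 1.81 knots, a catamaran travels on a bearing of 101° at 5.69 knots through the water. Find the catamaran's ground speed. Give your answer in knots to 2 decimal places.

3.93 knots

Taking east as x and north as y: velocity relative to the water = (5.585, -1.086) knots; the water relative to ground = (-1.810, 0.000) knots.
Velocity relative to ground = (5.585, -1.086) + (-1.810, 0.000) = (3.775, -1.086) knots.
Speed = |(3.775, -1.086)| = 3.928 knots.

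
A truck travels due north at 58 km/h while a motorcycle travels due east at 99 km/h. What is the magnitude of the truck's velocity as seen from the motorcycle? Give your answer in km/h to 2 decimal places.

Taking east as x and north as y: truck velocity = (0.000, 58.000) km/h; motorcycle velocity = (99.000, 0.000) km/h.
Velocity of truck relative to motorcycle = (0.000, 58.000) − (99.000, 0.000) = (-99.000, 58.000) km/h.
Magnitude = |(-99.000, 58.000)| = 114.739 km/h.

114.74 km/h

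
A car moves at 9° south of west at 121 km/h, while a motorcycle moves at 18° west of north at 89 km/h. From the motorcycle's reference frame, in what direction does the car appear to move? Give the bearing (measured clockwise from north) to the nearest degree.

222°

Taking east as x and north as y: car velocity = (-119.510, -18.929) km/h; motorcycle velocity = (-27.503, 84.644) km/h.
Velocity of car relative to motorcycle = (-119.510, -18.929) − (-27.503, 84.644) = (-92.008, -103.573) km/h.
Bearing = atan2(-92.01, -103.57) = 221.62° clockwise from north.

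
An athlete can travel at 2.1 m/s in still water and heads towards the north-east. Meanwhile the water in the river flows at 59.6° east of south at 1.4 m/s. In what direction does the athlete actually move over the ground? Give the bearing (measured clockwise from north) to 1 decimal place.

073.9°

Taking east as x and north as y: velocity relative to the water = (1.485, 1.485) m/s; the water relative to ground = (1.208, -0.708) m/s.
Velocity relative to ground = (1.485, 1.485) + (1.208, -0.708) = (2.692, 0.776) m/s.
Bearing = atan2(2.69, 0.78) = 73.91° clockwise from north.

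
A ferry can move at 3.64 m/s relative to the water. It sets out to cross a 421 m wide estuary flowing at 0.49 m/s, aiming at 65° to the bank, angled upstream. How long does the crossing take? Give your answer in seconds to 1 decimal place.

The component of the ferry's velocity perpendicular to the bank is 3.64 × sin 65° = 3.299 m/s.
The current is parallel to the bank, so it does not affect the crossing time.
Time = 421 / 3.299 = 127.616 s.

127.6 s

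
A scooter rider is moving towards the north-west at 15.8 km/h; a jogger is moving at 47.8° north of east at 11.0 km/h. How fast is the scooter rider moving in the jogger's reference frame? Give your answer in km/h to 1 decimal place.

18.8 km/h

Taking east as x and north as y: scooter rider velocity = (-11.172, 11.172) km/h; jogger velocity = (7.389, 8.149) km/h.
Velocity of scooter rider relative to jogger = (-11.172, 11.172) − (7.389, 8.149) = (-18.561, 3.023) km/h.
Magnitude = |(-18.561, 3.023)| = 18.806 km/h.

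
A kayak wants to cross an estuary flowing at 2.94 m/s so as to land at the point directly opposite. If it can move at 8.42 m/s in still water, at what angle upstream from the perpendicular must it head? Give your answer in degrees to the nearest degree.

20°

To cancel the current, the upstream component of the kayak's velocity must equal the flow: 8.42 sin θ = 2.94.
sin θ = 2.94 / 8.42 = 0.3492.
θ = arcsin(0.3492) = 20.436°.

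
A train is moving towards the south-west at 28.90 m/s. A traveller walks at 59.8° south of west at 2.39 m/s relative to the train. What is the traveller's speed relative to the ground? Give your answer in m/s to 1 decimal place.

31.2 m/s

Taking east as x and north as y: train velocity = (-20.435, -20.435) m/s; traveller velocity relative to train = (-1.202, -2.066) m/s.
Velocity relative to ground = (-20.435, -20.435) + (-1.202, -2.066) = (-21.638, -22.501) m/s.
Speed = |(-21.638, -22.501)| = 31.217 m/s.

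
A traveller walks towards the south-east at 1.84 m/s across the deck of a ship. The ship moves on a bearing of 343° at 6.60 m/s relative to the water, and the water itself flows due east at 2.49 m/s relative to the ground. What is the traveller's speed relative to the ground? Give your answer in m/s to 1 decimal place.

5.3 m/s

In east/north components (m/s): traveller relative to ship = (1.301, -1.301); ship relative to water = (-1.930, 6.312); water relative to ground = (2.490, 0.000).
Sum = (1.861, 5.011) m/s.
Speed = |(1.861, 5.011)| = 5.345 m/s.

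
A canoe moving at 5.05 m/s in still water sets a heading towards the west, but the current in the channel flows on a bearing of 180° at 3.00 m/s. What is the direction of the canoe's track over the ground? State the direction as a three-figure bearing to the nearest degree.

239°

Taking east as x and north as y: velocity relative to the water = (-5.050, 0.000) m/s; the water relative to ground = (0.000, -3.000) m/s.
Velocity relative to ground = (-5.050, 0.000) + (0.000, -3.000) = (-5.050, -3.000) m/s.
Bearing = atan2(-5.05, -3.00) = 239.29° clockwise from north.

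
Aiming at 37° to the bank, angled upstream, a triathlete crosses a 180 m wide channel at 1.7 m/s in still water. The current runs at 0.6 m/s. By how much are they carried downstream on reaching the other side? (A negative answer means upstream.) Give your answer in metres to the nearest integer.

Perpendicular speed = 1.023 m/s; crossing time = 180 / 1.023 = 175.938 s.
Net downstream speed = -0.758 m/s.
Drift = -0.758 × 175.938 = -133.305 m (upstream).

-133 m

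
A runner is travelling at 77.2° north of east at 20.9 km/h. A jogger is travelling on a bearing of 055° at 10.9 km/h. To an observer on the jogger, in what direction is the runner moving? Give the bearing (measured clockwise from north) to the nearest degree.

343°

Taking east as x and north as y: runner velocity = (4.630, 20.381) km/h; jogger velocity = (8.929, 6.252) km/h.
Velocity of runner relative to jogger = (4.630, 20.381) − (8.929, 6.252) = (-4.298, 14.129) km/h.
Bearing = atan2(-4.30, 14.13) = 343.08° clockwise from north.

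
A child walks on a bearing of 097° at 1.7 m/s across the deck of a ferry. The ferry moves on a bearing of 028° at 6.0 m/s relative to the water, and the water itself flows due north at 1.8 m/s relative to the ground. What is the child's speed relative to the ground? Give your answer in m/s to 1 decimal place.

8.2 m/s

In east/north components (m/s): child relative to ferry = (1.687, -0.207); ferry relative to water = (2.817, 5.298); water relative to ground = (0.000, 1.800).
Sum = (4.504, 6.891) m/s.
Speed = |(4.504, 6.891)| = 8.232 m/s.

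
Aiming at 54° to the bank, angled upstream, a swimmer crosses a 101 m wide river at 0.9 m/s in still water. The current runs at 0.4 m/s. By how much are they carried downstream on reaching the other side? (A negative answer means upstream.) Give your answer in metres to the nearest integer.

-18 m

Perpendicular speed = 0.728 m/s; crossing time = 101 / 0.728 = 138.714 s.
Net downstream speed = -0.129 m/s.
Drift = -0.129 × 138.714 = -17.895 m (upstream).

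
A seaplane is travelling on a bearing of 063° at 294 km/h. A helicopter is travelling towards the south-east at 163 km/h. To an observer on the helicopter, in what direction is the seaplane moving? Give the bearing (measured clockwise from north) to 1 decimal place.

030.5°

Taking east as x and north as y: seaplane velocity = (261.956, 133.473) km/h; helicopter velocity = (115.258, -115.258) km/h.
Velocity of seaplane relative to helicopter = (261.956, 133.473) − (115.258, -115.258) = (146.698, 248.732) km/h.
Bearing = atan2(146.70, 248.73) = 30.53° clockwise from north.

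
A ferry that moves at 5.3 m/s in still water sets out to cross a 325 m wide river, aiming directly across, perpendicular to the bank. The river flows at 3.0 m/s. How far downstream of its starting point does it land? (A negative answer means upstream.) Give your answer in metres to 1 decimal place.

184.0 m

Perpendicular speed = 5.300 m/s; crossing time = 325 / 5.300 = 61.321 s.
Net downstream speed = 3.000 m/s.
Drift = 3.000 × 61.321 = 183.962 m (downstream).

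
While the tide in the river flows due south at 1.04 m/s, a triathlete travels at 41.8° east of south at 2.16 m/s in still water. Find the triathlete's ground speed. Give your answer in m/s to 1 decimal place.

Taking east as x and north as y: velocity relative to the water = (1.440, -1.610) m/s; the water relative to ground = (0.000, -1.040) m/s.
Velocity relative to ground = (1.440, -1.610) + (0.000, -1.040) = (1.440, -2.650) m/s.
Speed = |(1.440, -2.650)| = 3.016 m/s.

3.0 m/s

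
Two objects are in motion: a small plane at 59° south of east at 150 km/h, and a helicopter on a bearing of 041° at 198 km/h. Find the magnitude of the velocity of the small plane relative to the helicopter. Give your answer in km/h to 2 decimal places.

282.95 km/h

Taking east as x and north as y: small plane velocity = (77.256, -128.575) km/h; helicopter velocity = (129.900, 149.432) km/h.
Velocity of small plane relative to helicopter = (77.256, -128.575) − (129.900, 149.432) = (-52.644, -278.008) km/h.
Magnitude = |(-52.644, -278.008)| = 282.948 km/h.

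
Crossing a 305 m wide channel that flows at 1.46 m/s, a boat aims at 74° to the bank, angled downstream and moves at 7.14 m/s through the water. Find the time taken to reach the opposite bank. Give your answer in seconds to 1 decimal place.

44.4 s

The component of the boat's velocity perpendicular to the bank is 7.14 × sin 74° = 6.863 m/s.
The flow acts along the bank and has no component across it.
Time = 305 / 6.863 = 44.439 s.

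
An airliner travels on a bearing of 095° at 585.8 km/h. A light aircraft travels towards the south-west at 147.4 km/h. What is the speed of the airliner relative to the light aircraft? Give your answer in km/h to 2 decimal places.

Taking east as x and north as y: airliner velocity = (583.571, -51.056) km/h; light aircraft velocity = (-104.228, -104.228) km/h.
Velocity of airliner relative to light aircraft = (583.571, -51.056) − (-104.228, -104.228) = (687.798, 53.172) km/h.
Magnitude = |(687.798, 53.172)| = 689.851 km/h.

689.85 km/h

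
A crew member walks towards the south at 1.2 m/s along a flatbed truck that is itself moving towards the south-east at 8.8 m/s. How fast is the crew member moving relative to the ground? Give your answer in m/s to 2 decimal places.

9.69 m/s

Taking east as x and north as y: flatbed truck velocity = (6.223, -6.223) m/s; crew member velocity relative to flatbed truck = (0.000, -1.200) m/s.
Velocity relative to ground = (6.223, -6.223) + (0.000, -1.200) = (6.223, -7.423) m/s.
Speed = |(6.223, -7.423)| = 9.686 m/s.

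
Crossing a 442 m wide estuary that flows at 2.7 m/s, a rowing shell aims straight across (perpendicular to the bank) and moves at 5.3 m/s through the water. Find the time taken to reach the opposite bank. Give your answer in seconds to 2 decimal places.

83.40 s

The component of the rowing shell's velocity perpendicular to the bank is 5.3 m/s.
Only the cross-stream component determines the crossing time; the current contributes nothing perpendicular to the bank.
Time = 442 / 5.300 = 83.396 s.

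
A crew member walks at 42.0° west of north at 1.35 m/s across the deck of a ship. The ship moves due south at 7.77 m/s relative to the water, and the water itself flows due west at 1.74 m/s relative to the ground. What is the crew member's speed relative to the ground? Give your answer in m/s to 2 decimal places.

7.26 m/s

In east/north components (m/s): crew member relative to ship = (-0.903, 1.003); ship relative to water = (0.000, -7.770); water relative to ground = (-1.740, 0.000).
Sum = (-2.643, -6.767) m/s.
Speed = |(-2.643, -6.767)| = 7.265 m/s.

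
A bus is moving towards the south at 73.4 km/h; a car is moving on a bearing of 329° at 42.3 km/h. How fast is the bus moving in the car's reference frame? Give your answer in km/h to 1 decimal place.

Taking east as x and north as y: bus velocity = (0.000, -73.400) km/h; car velocity = (-21.786, 36.258) km/h.
Velocity of bus relative to car = (0.000, -73.400) − (-21.786, 36.258) = (21.786, -109.658) km/h.
Magnitude = |(21.786, -109.658)| = 111.801 km/h.

111.8 km/h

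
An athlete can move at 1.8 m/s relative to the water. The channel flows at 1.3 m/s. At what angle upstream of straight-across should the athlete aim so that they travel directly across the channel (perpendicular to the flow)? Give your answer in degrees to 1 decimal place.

46.2°

To cancel the current, the upstream component of the athlete's velocity must equal the flow: 1.8 sin θ = 1.3.
sin θ = 1.3 / 1.8 = 0.7222.
θ = arcsin(0.7222) = 46.238°.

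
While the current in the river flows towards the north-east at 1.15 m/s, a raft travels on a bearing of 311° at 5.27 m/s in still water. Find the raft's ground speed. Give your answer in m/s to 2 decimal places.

5.32 m/s

Taking east as x and north as y: velocity relative to the water = (-3.977, 3.457) m/s; the water relative to ground = (0.813, 0.813) m/s.
Velocity relative to ground = (-3.977, 3.457) + (0.813, 0.813) = (-3.164, 4.271) m/s.
Speed = |(-3.164, 4.271)| = 5.315 m/s.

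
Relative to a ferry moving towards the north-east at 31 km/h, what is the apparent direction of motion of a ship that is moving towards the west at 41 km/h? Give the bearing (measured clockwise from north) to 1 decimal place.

250.8°

Taking east as x and north as y: ship velocity = (-41.000, 0.000) km/h; ferry velocity = (21.920, 21.920) km/h.
Velocity of ship relative to ferry = (-41.000, 0.000) − (21.920, 21.920) = (-62.920, -21.920) km/h.
Bearing = atan2(-62.92, -21.92) = 250.79° clockwise from north.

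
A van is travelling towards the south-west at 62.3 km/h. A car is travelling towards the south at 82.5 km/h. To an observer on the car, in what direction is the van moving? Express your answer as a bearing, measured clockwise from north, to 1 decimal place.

Taking east as x and north as y: van velocity = (-44.053, -44.053) km/h; car velocity = (0.000, -82.500) km/h.
Velocity of van relative to car = (-44.053, -44.053) − (0.000, -82.500) = (-44.053, 38.447) km/h.
Bearing = atan2(-44.05, 38.45) = 311.11° clockwise from north.

311.1°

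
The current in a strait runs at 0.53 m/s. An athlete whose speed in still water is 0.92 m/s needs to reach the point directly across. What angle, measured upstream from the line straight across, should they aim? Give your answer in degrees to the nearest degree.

To cancel the current, the upstream component of the athlete's velocity must equal the flow: 0.92 sin θ = 0.53.
sin θ = 0.53 / 0.92 = 0.5761.
θ = arcsin(0.5761) = 35.176°.

35°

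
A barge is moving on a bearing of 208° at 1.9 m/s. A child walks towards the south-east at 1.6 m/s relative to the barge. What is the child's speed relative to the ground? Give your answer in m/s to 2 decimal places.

2.82 m/s

Taking east as x and north as y: barge velocity = (-0.892, -1.678) m/s; child velocity relative to barge = (1.131, -1.131) m/s.
Velocity relative to ground = (-0.892, -1.678) + (1.131, -1.131) = (0.239, -2.809) m/s.
Speed = |(0.239, -2.809)| = 2.819 m/s.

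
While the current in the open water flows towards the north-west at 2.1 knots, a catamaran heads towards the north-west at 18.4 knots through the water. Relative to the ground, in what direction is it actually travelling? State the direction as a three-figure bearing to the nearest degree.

315°

Taking east as x and north as y: velocity relative to the water = (-13.011, 13.011) knots; the water relative to ground = (-1.485, 1.485) knots.
Velocity relative to ground = (-13.011, 13.011) + (-1.485, 1.485) = (-14.496, 14.496) knots.
Bearing = atan2(-14.50, 14.50) = 315.00° clockwise from north.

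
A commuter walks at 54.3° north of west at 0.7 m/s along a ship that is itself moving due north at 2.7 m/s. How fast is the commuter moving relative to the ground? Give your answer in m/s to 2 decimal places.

Taking east as x and north as y: ship velocity = (0.000, 2.700) m/s; commuter velocity relative to ship = (-0.408, 0.568) m/s.
Velocity relative to ground = (0.000, 2.700) + (-0.408, 0.568) = (-0.408, 3.268) m/s.
Speed = |(-0.408, 3.268)| = 3.294 m/s.

3.29 m/s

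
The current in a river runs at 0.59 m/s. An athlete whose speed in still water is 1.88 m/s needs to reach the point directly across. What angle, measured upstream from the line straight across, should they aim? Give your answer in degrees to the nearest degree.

To cancel the current, the upstream component of the athlete's velocity must equal the flow: 1.88 sin θ = 0.59.
sin θ = 0.59 / 1.88 = 0.3138.
θ = arcsin(0.3138) = 18.290°.

18°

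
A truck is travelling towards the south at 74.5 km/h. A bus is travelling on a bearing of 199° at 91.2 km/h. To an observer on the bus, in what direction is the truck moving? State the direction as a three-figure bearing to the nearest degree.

068°

Taking east as x and north as y: truck velocity = (0.000, -74.500) km/h; bus velocity = (-29.692, -86.231) km/h.
Velocity of truck relative to bus = (0.000, -74.500) − (-29.692, -86.231) = (29.692, 11.731) km/h.
Bearing = atan2(29.69, 11.73) = 68.44° clockwise from north.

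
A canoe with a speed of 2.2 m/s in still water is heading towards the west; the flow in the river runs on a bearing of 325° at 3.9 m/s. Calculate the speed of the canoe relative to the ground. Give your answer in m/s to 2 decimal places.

5.47 m/s

Taking east as x and north as y: velocity relative to the water = (-2.200, 0.000) m/s; the water relative to ground = (-2.237, 3.195) m/s.
Velocity relative to ground = (-2.200, 0.000) + (-2.237, 3.195) = (-4.437, 3.195) m/s.
Speed = |(-4.437, 3.195)| = 5.467 m/s.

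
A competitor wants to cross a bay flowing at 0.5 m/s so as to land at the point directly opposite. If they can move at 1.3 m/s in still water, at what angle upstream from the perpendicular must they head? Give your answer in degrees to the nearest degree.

To cancel the current, the upstream component of the competitor's velocity must equal the flow: 1.3 sin θ = 0.5.
sin θ = 0.5 / 1.3 = 0.3846.
θ = arcsin(0.3846) = 22.620°.

23°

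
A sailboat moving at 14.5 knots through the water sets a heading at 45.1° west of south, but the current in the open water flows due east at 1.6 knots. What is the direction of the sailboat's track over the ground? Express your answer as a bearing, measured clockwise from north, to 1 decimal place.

220.3°

Taking east as x and north as y: velocity relative to the water = (-10.271, -10.235) knots; the water relative to ground = (1.600, 0.000) knots.
Velocity relative to ground = (-10.271, -10.235) + (1.600, 0.000) = (-8.671, -10.235) knots.
Bearing = atan2(-8.67, -10.24) = 220.27° clockwise from north.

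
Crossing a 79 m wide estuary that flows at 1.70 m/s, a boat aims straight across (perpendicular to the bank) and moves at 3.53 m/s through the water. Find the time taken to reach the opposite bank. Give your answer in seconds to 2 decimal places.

The component of the boat's velocity perpendicular to the bank is 3.53 m/s.
The flow acts along the bank and has no component across it.
Time = 79 / 3.530 = 22.380 s.

22.38 s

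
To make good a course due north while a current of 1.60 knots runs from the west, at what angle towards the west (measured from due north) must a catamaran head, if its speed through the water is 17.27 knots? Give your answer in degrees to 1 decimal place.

The current pushes perpendicular to the desired track; the heading must have a component into the current equal to 1.60 knots: 17.27 sin θ = 1.60.
sin θ = 0.0926, so θ = 5.316°.

5.3°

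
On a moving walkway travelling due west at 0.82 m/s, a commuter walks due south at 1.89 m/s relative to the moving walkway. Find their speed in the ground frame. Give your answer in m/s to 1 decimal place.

2.1 m/s

Taking east as x and north as y: moving walkway velocity = (-0.820, 0.000) m/s; commuter velocity relative to moving walkway = (0.000, -1.890) m/s.
Velocity relative to ground = (-0.820, 0.000) + (0.000, -1.890) = (-0.820, -1.890) m/s.
Speed = |(-0.820, -1.890)| = 2.060 m/s.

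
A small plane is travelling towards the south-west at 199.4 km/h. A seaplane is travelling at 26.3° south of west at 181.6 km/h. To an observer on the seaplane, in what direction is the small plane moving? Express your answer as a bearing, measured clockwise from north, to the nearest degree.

Taking east as x and north as y: small plane velocity = (-140.997, -140.997) km/h; seaplane velocity = (-162.802, -80.462) km/h.
Velocity of small plane relative to seaplane = (-140.997, -140.997) − (-162.802, -80.462) = (21.805, -60.535) km/h.
Bearing = atan2(21.80, -60.54) = 160.19° clockwise from north.

160°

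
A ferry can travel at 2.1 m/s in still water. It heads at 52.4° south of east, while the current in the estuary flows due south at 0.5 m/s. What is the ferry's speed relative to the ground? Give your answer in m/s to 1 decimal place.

2.5 m/s

Taking east as x and north as y: velocity relative to the water = (1.281, -1.664) m/s; the water relative to ground = (0.000, -0.500) m/s.
Velocity relative to ground = (1.281, -1.664) + (0.000, -0.500) = (1.281, -2.164) m/s.
Speed = |(1.281, -2.164)| = 2.515 m/s.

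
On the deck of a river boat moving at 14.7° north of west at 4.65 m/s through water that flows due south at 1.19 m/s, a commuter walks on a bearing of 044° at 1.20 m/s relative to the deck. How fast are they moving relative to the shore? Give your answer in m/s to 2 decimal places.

3.76 m/s

In east/north components (m/s): commuter relative to river boat = (0.834, 0.863); river boat relative to water = (-4.498, 1.180); water relative to ground = (0.000, -1.190).
Sum = (-3.664, 0.853) m/s.
Speed = |(-3.664, 0.853)| = 3.762 m/s.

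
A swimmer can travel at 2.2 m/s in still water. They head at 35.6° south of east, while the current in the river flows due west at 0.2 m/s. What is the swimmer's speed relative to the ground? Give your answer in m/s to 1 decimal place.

2.0 m/s

Taking east as x and north as y: velocity relative to the water = (1.789, -1.281) m/s; the water relative to ground = (-0.200, 0.000) m/s.
Velocity relative to ground = (1.789, -1.281) + (-0.200, 0.000) = (1.589, -1.281) m/s.
Speed = |(1.589, -1.281)| = 2.041 m/s.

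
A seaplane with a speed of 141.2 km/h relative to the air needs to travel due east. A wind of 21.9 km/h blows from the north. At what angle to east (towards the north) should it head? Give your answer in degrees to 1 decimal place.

The wind pushes perpendicular to the desired track; the heading must have a component into the wind equal to 21.9 km/h: 141.2 sin θ = 21.9.
sin θ = 0.1551, so θ = 8.923°.

8.9°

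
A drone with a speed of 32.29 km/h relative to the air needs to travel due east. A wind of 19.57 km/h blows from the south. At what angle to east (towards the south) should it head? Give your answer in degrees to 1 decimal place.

37.3°

The wind pushes perpendicular to the desired track; the heading must have a component into the wind equal to 19.57 km/h: 32.29 sin θ = 19.57.
sin θ = 0.6061, so θ = 37.306°.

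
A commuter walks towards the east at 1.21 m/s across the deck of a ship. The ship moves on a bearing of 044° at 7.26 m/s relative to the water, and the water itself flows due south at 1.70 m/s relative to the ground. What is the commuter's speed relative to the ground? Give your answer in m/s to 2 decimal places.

7.18 m/s

In east/north components (m/s): commuter relative to ship = (1.210, 0.000); ship relative to water = (5.043, 5.222); water relative to ground = (0.000, -1.700).
Sum = (6.253, 3.522) m/s.
Speed = |(6.253, 3.522)| = 7.177 m/s.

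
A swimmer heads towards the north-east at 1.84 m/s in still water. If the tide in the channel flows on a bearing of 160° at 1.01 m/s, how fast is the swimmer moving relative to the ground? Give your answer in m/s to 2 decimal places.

Taking east as x and north as y: velocity relative to the water = (1.301, 1.301) m/s; the water relative to ground = (0.345, -0.949) m/s.
Velocity relative to ground = (1.301, 1.301) + (0.345, -0.949) = (1.647, 0.352) m/s.
Speed = |(1.647, 0.352)| = 1.684 m/s.

1.68 m/s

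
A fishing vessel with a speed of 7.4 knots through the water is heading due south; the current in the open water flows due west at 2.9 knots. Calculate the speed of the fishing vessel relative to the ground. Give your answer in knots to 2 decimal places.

7.95 knots

Taking east as x and north as y: velocity relative to the water = (0.000, -7.400) knots; the water relative to ground = (-2.900, 0.000) knots.
Velocity relative to ground = (0.000, -7.400) + (-2.900, 0.000) = (-2.900, -7.400) knots.
Speed = |(-2.900, -7.400)| = 7.948 knots.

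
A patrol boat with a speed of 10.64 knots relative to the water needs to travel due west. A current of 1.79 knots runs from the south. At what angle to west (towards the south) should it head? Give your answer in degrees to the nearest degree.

10°

The current pushes perpendicular to the desired track; the heading must have a component into the current equal to 1.79 knots: 10.64 sin θ = 1.79.
sin θ = 0.1682, so θ = 9.685°.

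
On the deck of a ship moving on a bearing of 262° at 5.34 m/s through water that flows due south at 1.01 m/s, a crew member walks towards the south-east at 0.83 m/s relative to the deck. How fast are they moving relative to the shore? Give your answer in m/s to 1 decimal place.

5.3 m/s

In east/north components (m/s): crew member relative to ship = (0.587, -0.587); ship relative to water = (-5.288, -0.743); water relative to ground = (0.000, -1.010).
Sum = (-4.701, -2.340) m/s.
Speed = |(-4.701, -2.340)| = 5.251 m/s.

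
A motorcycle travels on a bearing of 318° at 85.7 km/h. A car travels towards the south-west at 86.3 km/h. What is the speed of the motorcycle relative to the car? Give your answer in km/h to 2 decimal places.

124.77 km/h

Taking east as x and north as y: motorcycle velocity = (-57.344, 63.688) km/h; car velocity = (-61.023, -61.023) km/h.
Velocity of motorcycle relative to car = (-57.344, 63.688) − (-61.023, -61.023) = (3.679, 124.711) km/h.
Magnitude = |(3.679, 124.711)| = 124.765 km/h.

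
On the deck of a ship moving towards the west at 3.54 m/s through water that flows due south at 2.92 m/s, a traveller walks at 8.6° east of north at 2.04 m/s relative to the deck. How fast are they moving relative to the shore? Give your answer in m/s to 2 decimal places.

In east/north components (m/s): traveller relative to ship = (0.305, 2.017); ship relative to water = (-3.540, 0.000); water relative to ground = (0.000, -2.920).
Sum = (-3.235, -0.903) m/s.
Speed = |(-3.235, -0.903)| = 3.359 m/s.

3.36 m/s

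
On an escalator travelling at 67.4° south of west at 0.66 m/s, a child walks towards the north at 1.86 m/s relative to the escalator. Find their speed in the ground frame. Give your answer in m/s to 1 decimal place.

1.3 m/s

Taking east as x and north as y: escalator velocity = (-0.254, -0.609) m/s; child velocity relative to escalator = (0.000, 1.860) m/s.
Velocity relative to ground = (-0.254, -0.609) + (0.000, 1.860) = (-0.254, 1.251) m/s.
Speed = |(-0.254, 1.251)| = 1.276 m/s.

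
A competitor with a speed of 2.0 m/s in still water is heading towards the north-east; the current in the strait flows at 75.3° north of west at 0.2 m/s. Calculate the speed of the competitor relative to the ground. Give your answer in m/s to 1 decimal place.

Taking east as x and north as y: velocity relative to the water = (1.414, 1.414) m/s; the water relative to ground = (-0.051, 0.193) m/s.
Velocity relative to ground = (1.414, 1.414) + (-0.051, 0.193) = (1.363, 1.608) m/s.
Speed = |(1.363, 1.608)| = 2.108 m/s.

2.1 m/s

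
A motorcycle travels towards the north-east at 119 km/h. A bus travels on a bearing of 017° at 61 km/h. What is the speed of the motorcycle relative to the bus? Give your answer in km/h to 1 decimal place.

71.2 km/h

Taking east as x and north as y: motorcycle velocity = (84.146, 84.146) km/h; bus velocity = (17.835, 58.335) km/h.
Velocity of motorcycle relative to bus = (84.146, 84.146) − (17.835, 58.335) = (66.311, 25.811) km/h.
Magnitude = |(66.311, 25.811)| = 71.157 km/h.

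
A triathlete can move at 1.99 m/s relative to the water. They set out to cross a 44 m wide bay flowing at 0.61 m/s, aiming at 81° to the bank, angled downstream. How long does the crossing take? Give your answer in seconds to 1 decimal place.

22.4 s

The component of the triathlete's velocity perpendicular to the bank is 1.99 × sin 81° = 1.965 m/s.
The current is parallel to the bank, so it does not affect the crossing time.
Time = 44 / 1.965 = 22.386 s.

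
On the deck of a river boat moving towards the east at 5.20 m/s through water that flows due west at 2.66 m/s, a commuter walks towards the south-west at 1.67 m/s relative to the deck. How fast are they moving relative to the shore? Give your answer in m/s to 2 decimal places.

1.80 m/s

In east/north components (m/s): commuter relative to river boat = (-1.181, -1.181); river boat relative to water = (5.200, 0.000); water relative to ground = (-2.660, 0.000).
Sum = (1.359, -1.181) m/s.
Speed = |(1.359, -1.181)| = 1.800 m/s.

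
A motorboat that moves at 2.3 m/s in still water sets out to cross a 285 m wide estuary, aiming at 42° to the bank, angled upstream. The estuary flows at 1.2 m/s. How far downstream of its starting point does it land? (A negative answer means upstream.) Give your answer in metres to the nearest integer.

Perpendicular speed = 1.539 m/s; crossing time = 285 / 1.539 = 185.185 s.
Net downstream speed = -0.509 m/s.
Drift = -0.509 × 185.185 = -94.302 m (upstream).

-94 m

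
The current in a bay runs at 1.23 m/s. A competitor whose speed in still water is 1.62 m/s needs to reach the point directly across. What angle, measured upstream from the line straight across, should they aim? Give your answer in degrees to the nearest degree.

To cancel the current, the upstream component of the competitor's velocity must equal the flow: 1.62 sin θ = 1.23.
sin θ = 1.23 / 1.62 = 0.7593.
θ = arcsin(0.7593) = 49.399°.

49°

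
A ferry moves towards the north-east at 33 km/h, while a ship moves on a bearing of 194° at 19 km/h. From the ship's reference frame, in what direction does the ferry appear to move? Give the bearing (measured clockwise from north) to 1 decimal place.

033.8°

Taking east as x and north as y: ferry velocity = (23.335, 23.335) km/h; ship velocity = (-4.597, -18.436) km/h.
Velocity of ferry relative to ship = (23.335, 23.335) − (-4.597, -18.436) = (27.931, 41.770) km/h.
Bearing = atan2(27.93, 41.77) = 33.77° clockwise from north.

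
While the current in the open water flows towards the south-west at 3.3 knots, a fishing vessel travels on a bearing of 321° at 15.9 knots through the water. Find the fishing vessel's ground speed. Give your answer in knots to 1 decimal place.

15.9 knots

Taking east as x and north as y: velocity relative to the water = (-10.006, 12.357) knots; the water relative to ground = (-2.333, -2.333) knots.
Velocity relative to ground = (-10.006, 12.357) + (-2.333, -2.333) = (-12.340, 10.023) knots.
Speed = |(-12.340, 10.023)| = 15.898 knots.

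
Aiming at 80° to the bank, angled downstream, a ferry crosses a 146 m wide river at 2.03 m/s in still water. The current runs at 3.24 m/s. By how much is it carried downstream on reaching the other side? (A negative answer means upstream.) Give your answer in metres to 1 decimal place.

Perpendicular speed = 1.999 m/s; crossing time = 146 / 1.999 = 73.031 s.
Net downstream speed = 3.593 m/s.
Drift = 3.593 × 73.031 = 262.363 m (downstream).

262.4 m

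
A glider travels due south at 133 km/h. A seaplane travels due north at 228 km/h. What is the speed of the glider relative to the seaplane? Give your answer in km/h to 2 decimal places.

361.00 km/h

Taking east as x and north as y: glider velocity = (0.000, -133.000) km/h; seaplane velocity = (0.000, 228.000) km/h.
Velocity of glider relative to seaplane = (0.000, -133.000) − (0.000, 228.000) = (0.000, -361.000) km/h.
Magnitude = |(0.000, -361.000)| = 361.000 km/h.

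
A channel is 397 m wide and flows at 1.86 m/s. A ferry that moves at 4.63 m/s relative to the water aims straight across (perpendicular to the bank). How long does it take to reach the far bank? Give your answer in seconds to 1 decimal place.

The component of the ferry's velocity perpendicular to the bank is 4.63 m/s.
The flow acts along the bank and has no component across it.
Time = 397 / 4.630 = 85.745 s.

85.7 s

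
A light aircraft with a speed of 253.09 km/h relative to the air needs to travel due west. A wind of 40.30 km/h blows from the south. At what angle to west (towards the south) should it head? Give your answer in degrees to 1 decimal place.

9.2°

The wind pushes perpendicular to the desired track; the heading must have a component into the wind equal to 40.30 km/h: 253.09 sin θ = 40.30.
sin θ = 0.1592, so θ = 9.162°.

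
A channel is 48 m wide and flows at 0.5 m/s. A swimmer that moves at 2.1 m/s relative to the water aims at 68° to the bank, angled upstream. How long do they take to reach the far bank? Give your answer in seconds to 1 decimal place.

The component of the swimmer's velocity perpendicular to the bank is 2.1 × sin 68° = 1.947 m/s.
The flow acts along the bank and has no component across it.
Time = 48 / 1.947 = 24.652 s.

24.7 s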